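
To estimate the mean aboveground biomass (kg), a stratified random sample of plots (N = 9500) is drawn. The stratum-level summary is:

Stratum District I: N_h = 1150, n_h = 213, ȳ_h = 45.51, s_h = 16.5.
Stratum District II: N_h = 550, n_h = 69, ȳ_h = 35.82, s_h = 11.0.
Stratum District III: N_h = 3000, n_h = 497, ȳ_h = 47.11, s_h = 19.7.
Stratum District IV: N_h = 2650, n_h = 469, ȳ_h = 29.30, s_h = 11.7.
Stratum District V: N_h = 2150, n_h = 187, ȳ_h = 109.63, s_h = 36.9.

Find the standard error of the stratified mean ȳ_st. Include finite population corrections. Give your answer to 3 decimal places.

V̂(ȳ_st) = Σ W_h² (1 − n_h/N_h) s_h²/n_h, with W_h = N_h/N and N = 9500:
  stratum District I: (1150/9500)²·(1 − 213/1150)·16.5²/213 = 0.0152608
  stratum District II: (550/9500)²·(1 − 69/550)·11.0²/69 = 0.0051404
  stratum District III: (3000/9500)²·(1 − 497/3000)·19.7²/497 = 0.0649697
  stratum District IV: (2650/9500)²·(1 − 469/2650)·11.7²/469 = 0.0186919
  stratum District V: (2150/9500)²·(1 − 187/2150)·36.9²/187 = 0.340504
V̂(ȳ_st) = 0.444567
SE(ȳ_st) = √0.444567 = 0.666759

SE(ȳ_st) ≈ 0.667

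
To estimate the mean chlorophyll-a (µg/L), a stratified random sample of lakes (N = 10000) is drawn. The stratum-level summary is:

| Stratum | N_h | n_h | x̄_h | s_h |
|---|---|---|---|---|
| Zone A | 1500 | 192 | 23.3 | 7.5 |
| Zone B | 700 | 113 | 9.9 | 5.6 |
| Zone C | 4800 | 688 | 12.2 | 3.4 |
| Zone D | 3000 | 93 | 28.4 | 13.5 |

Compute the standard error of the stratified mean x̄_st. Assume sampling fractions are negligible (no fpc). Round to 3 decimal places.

SE(x̄_st) ≈ 0.434

V̂(x̄_st) = Σ W_h² s_h²/n_h, with W_h = N_h/N and N = 10000:
  stratum Zone A: (1500/10000)²·7.5²/192 = 0.0065918
  stratum Zone B: (700/10000)²·5.6²/113 = 0.00135986
  stratum Zone C: (4800/10000)²·3.4²/688 = 0.00387126
  stratum Zone D: (3000/10000)²·13.5²/93 = 0.176371
V̂(x̄_st) = 0.188194
SE(x̄_st) = √0.188194 = 0.433813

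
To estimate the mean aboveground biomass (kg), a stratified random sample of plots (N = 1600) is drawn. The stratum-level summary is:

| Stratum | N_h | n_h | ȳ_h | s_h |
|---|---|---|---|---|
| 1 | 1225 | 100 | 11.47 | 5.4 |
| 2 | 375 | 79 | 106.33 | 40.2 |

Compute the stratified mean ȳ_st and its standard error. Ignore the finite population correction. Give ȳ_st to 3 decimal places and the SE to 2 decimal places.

ȳ_st = Σ W_h ȳ_h = (1225·11.47 + 375·106.33)/1600 = 33.70281
V̂(ȳ_st) = Σ W_h² s_h²/n_h, with W_h = N_h/N and N = 1600:
  stratum 1: (1225/1600)²·5.4²/100 = 0.170931
  stratum 2: (375/1600)²·40.2²/79 = 1.12369
V̂(ȳ_st) = 1.29462
SE(ȳ_st) = √1.29462 = 1.13782

ȳ_st ≈ 33.703, SE ≈ 1.14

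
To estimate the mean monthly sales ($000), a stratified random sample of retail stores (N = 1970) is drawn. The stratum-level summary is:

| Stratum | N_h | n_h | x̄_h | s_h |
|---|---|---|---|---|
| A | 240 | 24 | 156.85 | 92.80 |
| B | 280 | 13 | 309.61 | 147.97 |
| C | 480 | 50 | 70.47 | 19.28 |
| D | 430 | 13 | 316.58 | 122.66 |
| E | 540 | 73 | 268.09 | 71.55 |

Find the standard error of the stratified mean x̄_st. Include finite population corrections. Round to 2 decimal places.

V̂(x̄_st) = Σ W_h² (1 − n_h/N_h) s_h²/n_h, with W_h = N_h/N and N = 1970:
  stratum A: (240/1970)²·(1 − 24/240)·92.80²/24 = 4.79311
  stratum B: (280/1970)²·(1 − 13/280)·147.97²/13 = 32.4445
  stratum C: (480/1970)²·(1 − 50/480)·19.28²/50 = 0.395386
  stratum D: (430/1970)²·(1 − 13/430)·122.66²/13 = 53.473
  stratum E: (540/1970)²·(1 − 73/540)·71.55²/73 = 4.55695
V̂(x̄_st) = 95.6629
SE(x̄_st) = √95.6629 = 9.78074

SE(x̄_st) ≈ 9.78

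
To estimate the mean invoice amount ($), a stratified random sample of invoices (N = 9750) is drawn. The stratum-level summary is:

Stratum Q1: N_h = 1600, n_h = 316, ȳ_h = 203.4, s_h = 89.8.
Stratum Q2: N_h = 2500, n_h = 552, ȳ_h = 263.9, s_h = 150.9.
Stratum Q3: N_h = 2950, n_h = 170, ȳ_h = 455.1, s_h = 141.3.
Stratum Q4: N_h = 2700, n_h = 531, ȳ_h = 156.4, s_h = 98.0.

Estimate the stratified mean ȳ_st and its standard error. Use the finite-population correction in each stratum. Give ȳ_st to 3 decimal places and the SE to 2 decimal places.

ȳ_st = Σ W_h ȳ_h = (1600·203.4 + 2500·263.9 + 2950·455.1 + 2700·156.4)/9750 = 282.05282
V̂(ȳ_st) = Σ W_h² (1 − n_h/N_h) s_h²/n_h, with W_h = N_h/N and N = 9750:
  stratum Q1: (1600/9750)²·(1 − 316/1600)·89.8²/316 = 0.551495
  stratum Q2: (2500/9750)²·(1 − 552/2500)·150.9²/552 = 2.11329
  stratum Q3: (2950/9750)²·(1 − 170/2950)·141.3²/170 = 10.1319
  stratum Q4: (2700/9750)²·(1 − 531/2700)·98.0²/531 = 1.11422
V̂(ȳ_st) = 13.911
SE(ȳ_st) = √13.911 = 3.72974

ȳ_st ≈ 282.053, SE ≈ 3.73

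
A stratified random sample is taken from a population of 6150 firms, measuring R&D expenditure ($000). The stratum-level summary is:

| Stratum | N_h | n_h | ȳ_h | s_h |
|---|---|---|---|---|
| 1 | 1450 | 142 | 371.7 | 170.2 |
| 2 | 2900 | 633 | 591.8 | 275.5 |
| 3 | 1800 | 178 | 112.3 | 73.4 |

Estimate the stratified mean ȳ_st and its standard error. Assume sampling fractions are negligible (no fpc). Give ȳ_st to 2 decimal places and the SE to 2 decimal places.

ȳ_st = Σ W_h ȳ_h = (1450·371.7 + 2900·591.8 + 1800·112.3)/6150 = 399.56504
V̂(ȳ_st) = Σ W_h² s_h²/n_h, with W_h = N_h/N and N = 6150:
  stratum 1: (1450/6150)²·170.2²/142 = 11.3401
  stratum 2: (2900/6150)²·275.5²/633 = 26.6615
  stratum 3: (1800/6150)²·73.4²/178 = 2.59279
V̂(ȳ_st) = 40.5944
SE(ȳ_st) = √40.5944 = 6.37138

ȳ_st ≈ 399.57, SE ≈ 6.37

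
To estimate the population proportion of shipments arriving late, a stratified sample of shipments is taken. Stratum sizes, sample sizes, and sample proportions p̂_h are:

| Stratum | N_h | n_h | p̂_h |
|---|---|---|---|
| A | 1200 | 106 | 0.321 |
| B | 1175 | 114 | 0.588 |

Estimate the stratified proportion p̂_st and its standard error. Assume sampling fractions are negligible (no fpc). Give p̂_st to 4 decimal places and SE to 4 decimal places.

p̂_st ≈ 0.4531, SE ≈ 0.0325

N = 2375; stratum weights W_h = N_h/N.
p̂_st = Σ W_h p̂_h = (1200·0.321 + 1175·0.588)/2375 = 0.45309
V̂(p̂_st) = Σ W_h² p̂_h(1−p̂_h)/(n_h−1):
  stratum A: (1200/2375)²·0.321·0.679/105 = 0.000529933
  stratum B: (1175/2375)²·0.588·0.412/113 = 0.000524741
V̂(p̂_st) = 0.00105467; SE = √V̂ = 0.0324757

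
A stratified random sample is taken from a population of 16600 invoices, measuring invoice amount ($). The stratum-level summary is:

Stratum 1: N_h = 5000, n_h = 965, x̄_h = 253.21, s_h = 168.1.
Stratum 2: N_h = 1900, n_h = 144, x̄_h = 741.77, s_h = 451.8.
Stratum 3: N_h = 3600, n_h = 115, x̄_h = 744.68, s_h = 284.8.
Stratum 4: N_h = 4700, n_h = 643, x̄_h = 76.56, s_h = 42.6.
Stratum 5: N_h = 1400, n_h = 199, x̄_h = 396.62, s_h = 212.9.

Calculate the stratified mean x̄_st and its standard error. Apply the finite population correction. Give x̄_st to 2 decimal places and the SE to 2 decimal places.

x̄_st = Σ W_h x̄_h = (5000·253.21 + 1900·741.77 + 3600·744.68 + 4700·76.56 + 1400·396.62)/16600 = 377.79283
V̂(x̄_st) = Σ W_h² (1 − n_h/N_h) s_h²/n_h, with W_h = N_h/N and N = 16600:
  stratum 1: (5000/16600)²·(1 − 965/5000)·168.1²/965 = 2.1439
  stratum 2: (1900/16600)²·(1 − 144/1900)·451.8²/144 = 17.1629
  stratum 3: (3600/16600)²·(1 − 115/3600)·284.8²/115 = 32.1123
  stratum 4: (4700/16600)²·(1 − 643/4700)·42.6²/643 = 0.195297
  stratum 5: (1400/16600)²·(1 − 199/1400)·212.9²/199 = 1.3898
V̂(x̄_st) = 53.0042
SE(x̄_st) = √53.0042 = 7.2804

x̄_st ≈ 377.79, SE ≈ 7.28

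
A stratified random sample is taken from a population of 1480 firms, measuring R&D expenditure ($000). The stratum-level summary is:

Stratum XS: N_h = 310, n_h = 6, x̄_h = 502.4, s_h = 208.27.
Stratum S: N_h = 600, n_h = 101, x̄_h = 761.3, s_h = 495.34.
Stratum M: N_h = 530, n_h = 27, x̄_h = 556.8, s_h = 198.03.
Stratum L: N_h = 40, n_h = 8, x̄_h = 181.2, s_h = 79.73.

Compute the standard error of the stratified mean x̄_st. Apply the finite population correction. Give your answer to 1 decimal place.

V̂(x̄_st) = Σ W_h² (1 − n_h/N_h) s_h²/n_h, with W_h = N_h/N and N = 1480:
  stratum XS: (310/1480)²·(1 − 6/310)·208.27²/6 = 311.038
  stratum S: (600/1480)²·(1 − 101/600)·495.34²/101 = 332.058
  stratum M: (530/1480)²·(1 − 27/530)·198.03²/27 = 176.774
  stratum L: (40/1480)²·(1 − 8/40)·79.73²/8 = 0.464344
V̂(x̄_st) = 820.335
SE(x̄_st) = √820.335 = 28.6415

SE(x̄_st) ≈ 28.6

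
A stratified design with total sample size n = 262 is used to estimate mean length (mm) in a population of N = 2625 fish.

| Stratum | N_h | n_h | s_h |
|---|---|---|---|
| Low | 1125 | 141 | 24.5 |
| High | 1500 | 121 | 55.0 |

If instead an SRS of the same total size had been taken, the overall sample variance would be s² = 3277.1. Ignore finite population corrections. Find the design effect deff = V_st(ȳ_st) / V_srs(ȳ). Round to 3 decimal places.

deff ≈ 0.715

V̂(ȳ_st) = Σ W_h² s_h²/n_h, with W_h = N_h/N and N = 2625:
  stratum Low: (1125/2625)²·24.5²/141 = 0.781915
  stratum High: (1500/2625)²·55.0²/121 = 8.16327
V_st = 8.94518
V_srs = s²/n = 3277.1/262 = 12.508
deff = V_st / V_srs = 8.94518/12.508 = 0.7152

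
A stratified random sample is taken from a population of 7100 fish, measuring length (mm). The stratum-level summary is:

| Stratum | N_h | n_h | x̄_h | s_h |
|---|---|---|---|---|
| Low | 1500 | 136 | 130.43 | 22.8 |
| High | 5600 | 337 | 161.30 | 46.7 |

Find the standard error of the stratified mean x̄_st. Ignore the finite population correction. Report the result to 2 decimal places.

V̂(x̄_st) = Σ W_h² s_h²/n_h, with W_h = N_h/N and N = 7100:
  stratum Low: (1500/7100)²·22.8²/136 = 0.170607
  stratum High: (5600/7100)²·46.7²/337 = 4.0259
V̂(x̄_st) = 4.19651
SE(x̄_st) = √4.19651 = 2.04854

SE(x̄_st) ≈ 2.05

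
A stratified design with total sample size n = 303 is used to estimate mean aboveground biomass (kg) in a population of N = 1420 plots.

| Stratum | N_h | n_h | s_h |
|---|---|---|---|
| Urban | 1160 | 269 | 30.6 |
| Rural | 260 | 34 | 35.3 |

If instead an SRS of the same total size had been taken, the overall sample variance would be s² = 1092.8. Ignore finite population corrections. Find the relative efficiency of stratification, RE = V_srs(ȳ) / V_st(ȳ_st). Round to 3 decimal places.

V̂(ȳ_st) = Σ W_h² s_h²/n_h, with W_h = N_h/N and N = 1420:
  stratum Urban: (1160/1420)²·30.6²/269 = 2.3229
  stratum Rural: (260/1420)²·35.3²/34 = 1.22868
V_st = 3.55158
V_srs = s²/n = 1092.8/303 = 3.6066
Relative efficiency = V_srs / V_st = 3.6066/3.55158 = 1.0155

RE ≈ 1.015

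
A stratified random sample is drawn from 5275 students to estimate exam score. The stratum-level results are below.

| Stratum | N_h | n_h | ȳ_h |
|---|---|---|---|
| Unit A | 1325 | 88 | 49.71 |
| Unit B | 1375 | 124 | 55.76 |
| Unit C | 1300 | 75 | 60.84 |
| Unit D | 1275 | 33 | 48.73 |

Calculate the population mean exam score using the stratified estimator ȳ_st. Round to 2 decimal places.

N = Σ N_h = 5275. Stratum weights W_h = N_h/N.
ȳ_st = (1325·49.71 + 1375·55.76 + 1300·60.84 + 1275·48.73) / 5275 = 53.7931

ȳ_st ≈ 53.79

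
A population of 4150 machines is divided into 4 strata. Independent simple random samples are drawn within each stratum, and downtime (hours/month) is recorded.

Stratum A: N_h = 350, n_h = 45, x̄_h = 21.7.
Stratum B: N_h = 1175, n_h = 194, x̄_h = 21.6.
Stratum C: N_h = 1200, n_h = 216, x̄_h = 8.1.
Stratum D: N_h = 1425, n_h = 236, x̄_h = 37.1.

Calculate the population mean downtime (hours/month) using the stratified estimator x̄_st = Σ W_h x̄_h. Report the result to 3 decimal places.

x̄_st ≈ 23.027

N = Σ N_h = 4150. Stratum weights W_h = N_h/N.
x̄_st = (350·21.7 + 1175·21.6 + 1200·8.1 + 1425·37.1) / 4150 = 23.02711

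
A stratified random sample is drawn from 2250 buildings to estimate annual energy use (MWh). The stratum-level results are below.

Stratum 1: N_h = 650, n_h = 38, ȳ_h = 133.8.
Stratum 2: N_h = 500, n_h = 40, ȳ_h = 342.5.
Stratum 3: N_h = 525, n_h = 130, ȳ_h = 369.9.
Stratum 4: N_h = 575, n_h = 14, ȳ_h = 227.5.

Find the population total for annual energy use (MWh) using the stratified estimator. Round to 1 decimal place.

τ̂_st ≈ 583230.0

τ̂_st = Σ N_h ȳ_h = 650·133.8 + 500·342.5 + 525·369.9 + 575·227.5 = 583230.0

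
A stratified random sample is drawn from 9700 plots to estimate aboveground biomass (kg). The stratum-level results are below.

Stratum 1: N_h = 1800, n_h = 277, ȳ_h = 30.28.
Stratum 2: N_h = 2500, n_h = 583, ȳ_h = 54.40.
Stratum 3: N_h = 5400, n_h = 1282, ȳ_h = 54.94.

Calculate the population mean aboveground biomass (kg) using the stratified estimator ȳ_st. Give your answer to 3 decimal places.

ȳ_st ≈ 50.225

N = Σ N_h = 9700. Stratum weights W_h = N_h/N.
ȳ_st = (1800·30.28 + 2500·54.40 + 5400·54.94) / 9700 = 50.22474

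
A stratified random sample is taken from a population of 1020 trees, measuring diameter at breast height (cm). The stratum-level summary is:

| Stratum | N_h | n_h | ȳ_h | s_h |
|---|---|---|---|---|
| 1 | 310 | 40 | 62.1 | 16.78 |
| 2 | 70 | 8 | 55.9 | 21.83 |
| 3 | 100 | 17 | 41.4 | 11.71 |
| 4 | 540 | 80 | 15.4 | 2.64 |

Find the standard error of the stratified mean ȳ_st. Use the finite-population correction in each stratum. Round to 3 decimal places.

SE(ȳ_st) ≈ 0.949

V̂(ȳ_st) = Σ W_h² (1 − n_h/N_h) s_h²/n_h, with W_h = N_h/N and N = 1020:
  stratum 1: (310/1020)²·(1 − 40/310)·16.78²/40 = 0.566303
  stratum 2: (70/1020)²·(1 − 8/70)·21.83²/8 = 0.248489
  stratum 3: (100/1020)²·(1 − 17/100)·11.71²/17 = 0.0643491
  stratum 4: (540/1020)²·(1 − 80/540)·2.64²/80 = 0.0208003
V̂(ȳ_st) = 0.899941
SE(ȳ_st) = √0.899941 = 0.948652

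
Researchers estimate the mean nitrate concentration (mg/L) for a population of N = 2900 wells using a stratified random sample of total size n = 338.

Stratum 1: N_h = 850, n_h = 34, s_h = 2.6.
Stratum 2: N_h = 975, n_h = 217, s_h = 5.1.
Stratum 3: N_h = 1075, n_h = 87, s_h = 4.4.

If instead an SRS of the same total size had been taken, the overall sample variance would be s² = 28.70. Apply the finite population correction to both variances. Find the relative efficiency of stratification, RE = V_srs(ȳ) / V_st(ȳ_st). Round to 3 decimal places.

RE ≈ 1.363

V̂(ȳ_st) = Σ W_h² (1 − n_h/N_h) s_h²/n_h, with W_h = N_h/N and N = 2900:
  stratum 1: (850/2900)²·(1 − 34/850)·2.6²/34 = 0.0163976
  stratum 2: (975/2900)²·(1 − 217/975)·5.1²/217 = 0.0105332
  stratum 3: (1075/2900)²·(1 − 87/1075)·4.4²/87 = 0.0281032
V_st = 0.055034
V_srs = (1 − 338/2900)·28.70/338 = 0.0750147
Relative efficiency = V_srs / V_st = 0.0750147/0.055034 = 1.3631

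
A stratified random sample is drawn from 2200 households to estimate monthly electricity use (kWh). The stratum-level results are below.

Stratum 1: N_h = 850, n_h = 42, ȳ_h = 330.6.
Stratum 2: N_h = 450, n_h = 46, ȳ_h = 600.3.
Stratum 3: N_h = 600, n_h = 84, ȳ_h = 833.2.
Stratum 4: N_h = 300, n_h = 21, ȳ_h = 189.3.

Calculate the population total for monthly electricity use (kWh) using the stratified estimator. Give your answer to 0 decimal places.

τ̂_st = Σ N_h ȳ_h = 850·330.6 + 450·600.3 + 600·833.2 + 300·189.3 = 1107855

τ̂_st ≈ 1107855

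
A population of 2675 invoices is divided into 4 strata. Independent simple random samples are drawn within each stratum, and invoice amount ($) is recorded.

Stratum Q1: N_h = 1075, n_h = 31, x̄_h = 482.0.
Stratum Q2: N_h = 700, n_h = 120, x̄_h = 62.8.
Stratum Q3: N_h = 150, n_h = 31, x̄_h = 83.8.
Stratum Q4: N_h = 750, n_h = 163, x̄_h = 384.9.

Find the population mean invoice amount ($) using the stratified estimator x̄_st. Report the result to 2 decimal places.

N = Σ N_h = 2675. Stratum weights W_h = N_h/N.
x̄_st = (1075·482.0 + 700·62.8 + 150·83.8 + 750·384.9) / 2675 = 322.7495

x̄_st ≈ 322.75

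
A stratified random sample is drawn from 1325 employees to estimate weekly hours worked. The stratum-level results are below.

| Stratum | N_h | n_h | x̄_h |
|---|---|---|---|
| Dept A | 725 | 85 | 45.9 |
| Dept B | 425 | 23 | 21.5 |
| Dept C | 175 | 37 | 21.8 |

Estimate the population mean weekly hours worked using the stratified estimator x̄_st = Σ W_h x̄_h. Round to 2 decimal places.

N = Σ N_h = 1325. Stratum weights W_h = N_h/N.
x̄_st = (725·45.9 + 425·21.5 + 175·21.8) / 1325 = 34.8906

x̄_st ≈ 34.89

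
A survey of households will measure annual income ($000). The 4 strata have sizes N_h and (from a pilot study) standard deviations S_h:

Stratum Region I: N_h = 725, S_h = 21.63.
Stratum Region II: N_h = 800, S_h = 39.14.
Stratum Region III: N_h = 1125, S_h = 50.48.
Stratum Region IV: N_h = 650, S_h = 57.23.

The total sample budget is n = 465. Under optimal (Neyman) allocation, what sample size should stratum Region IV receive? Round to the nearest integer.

123

Neyman allocation: n_h = n · N_h S_h / Σ N_i S_i, with n = 465.
  stratum Region I: N_h·S_h = 725·21.63 = 15681.75
  stratum Region II: N_h·S_h = 800·39.14 = 31312.00
  stratum Region III: N_h·S_h = 1125·50.48 = 56790.00
  stratum Region IV: N_h·S_h = 650·57.23 = 37199.50
Σ N_h S_h = 140983.25
n for stratum Region IV = 465·37199.50/140983.25 = 122.694 → 123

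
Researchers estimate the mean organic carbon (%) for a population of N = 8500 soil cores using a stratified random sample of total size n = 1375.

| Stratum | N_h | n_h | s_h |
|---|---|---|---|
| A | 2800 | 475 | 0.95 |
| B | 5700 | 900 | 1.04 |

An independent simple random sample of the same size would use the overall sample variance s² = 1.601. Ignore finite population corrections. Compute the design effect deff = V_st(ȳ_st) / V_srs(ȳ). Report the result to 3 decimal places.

V̂(ȳ_st) = Σ W_h² s_h²/n_h, with W_h = N_h/N and N = 8500:
  stratum A: (2800/8500)²·0.95²/475 = 0.000206173
  stratum B: (5700/8500)²·1.04²/900 = 0.000540426
V_st = 0.000746599
V_srs = s²/n = 1.601/1375 = 0.00116436
deff = V_st / V_srs = 0.000746599/0.00116436 = 0.6412

deff ≈ 0.641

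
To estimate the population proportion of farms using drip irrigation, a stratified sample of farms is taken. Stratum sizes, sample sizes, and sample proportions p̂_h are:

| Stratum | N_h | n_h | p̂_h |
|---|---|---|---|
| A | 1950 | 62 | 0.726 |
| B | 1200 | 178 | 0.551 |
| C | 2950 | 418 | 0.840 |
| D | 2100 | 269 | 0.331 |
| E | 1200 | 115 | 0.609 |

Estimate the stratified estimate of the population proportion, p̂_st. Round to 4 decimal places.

N = 9400; stratum weights W_h = N_h/N.
p̂_st = Σ W_h p̂_h = (1950·0.726 + 1200·0.551 + 2950·0.840 + 2100·0.331 + 1200·0.609)/9400 = 0.63626

p̂_st ≈ 0.6363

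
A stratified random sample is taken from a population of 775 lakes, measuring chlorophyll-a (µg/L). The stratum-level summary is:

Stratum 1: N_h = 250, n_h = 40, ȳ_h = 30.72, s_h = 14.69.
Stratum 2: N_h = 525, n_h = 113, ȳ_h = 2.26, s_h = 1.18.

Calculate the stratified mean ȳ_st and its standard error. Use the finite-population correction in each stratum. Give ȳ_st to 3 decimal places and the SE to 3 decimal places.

ȳ_st ≈ 11.441, SE ≈ 0.690

ȳ_st = Σ W_h ȳ_h = (250·30.72 + 525·2.26)/775 = 11.44065
V̂(ȳ_st) = Σ W_h² (1 − n_h/N_h) s_h²/n_h, with W_h = N_h/N and N = 775:
  stratum 1: (250/775)²·(1 − 40/250)·14.69²/40 = 0.471563
  stratum 2: (525/775)²·(1 − 113/525)·1.18²/113 = 0.0044375
V̂(ȳ_st) = 0.476
SE(ȳ_st) = √0.476 = 0.689928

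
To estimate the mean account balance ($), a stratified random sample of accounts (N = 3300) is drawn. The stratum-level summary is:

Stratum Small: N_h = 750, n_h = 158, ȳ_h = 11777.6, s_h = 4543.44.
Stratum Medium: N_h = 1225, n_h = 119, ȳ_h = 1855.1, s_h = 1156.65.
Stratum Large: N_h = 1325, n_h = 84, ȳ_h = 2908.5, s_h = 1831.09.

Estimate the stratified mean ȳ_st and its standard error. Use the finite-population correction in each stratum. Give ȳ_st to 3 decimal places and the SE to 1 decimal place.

ȳ_st ≈ 4533.170, SE ≈ 112.9

ȳ_st = Σ W_h ȳ_h = (750·11777.6 + 1225·1855.1 + 1325·2908.5)/3300 = 4533.16970
V̂(ȳ_st) = Σ W_h² (1 − n_h/N_h) s_h²/n_h, with W_h = N_h/N and N = 3300:
  stratum Small: (750/3300)²·(1 − 158/750)·4543.44²/158 = 5326.81
  stratum Medium: (1225/3300)²·(1 − 119/1225)·1156.65²/119 = 1398.69
  stratum Large: (1325/3300)²·(1 − 84/1325)·1831.09²/84 = 6026.98
V̂(ȳ_st) = 12752.5
SE(ȳ_st) = √12752.5 = 112.927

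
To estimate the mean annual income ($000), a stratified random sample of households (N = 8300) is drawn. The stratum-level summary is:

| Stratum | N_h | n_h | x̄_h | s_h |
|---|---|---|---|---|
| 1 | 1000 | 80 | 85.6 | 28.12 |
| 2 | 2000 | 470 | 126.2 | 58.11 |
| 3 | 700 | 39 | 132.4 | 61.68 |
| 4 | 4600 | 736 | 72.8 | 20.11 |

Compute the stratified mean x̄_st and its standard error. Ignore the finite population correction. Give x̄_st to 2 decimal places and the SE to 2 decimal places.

x̄_st = Σ W_h x̄_h = (1000·85.6 + 2000·126.2 + 700·132.4 + 4600·72.8)/8300 = 92.23614
V̂(x̄_st) = Σ W_h² s_h²/n_h, with W_h = N_h/N and N = 8300:
  stratum 1: (1000/8300)²·28.12²/80 = 0.143478
  stratum 2: (2000/8300)²·58.11²/470 = 0.417165
  stratum 3: (700/8300)²·61.68²/39 = 0.693847
  stratum 4: (4600/8300)²·20.11²/736 = 0.168774
V̂(x̄_st) = 1.42326
SE(x̄_st) = √1.42326 = 1.19301

x̄_st ≈ 92.24, SE ≈ 1.19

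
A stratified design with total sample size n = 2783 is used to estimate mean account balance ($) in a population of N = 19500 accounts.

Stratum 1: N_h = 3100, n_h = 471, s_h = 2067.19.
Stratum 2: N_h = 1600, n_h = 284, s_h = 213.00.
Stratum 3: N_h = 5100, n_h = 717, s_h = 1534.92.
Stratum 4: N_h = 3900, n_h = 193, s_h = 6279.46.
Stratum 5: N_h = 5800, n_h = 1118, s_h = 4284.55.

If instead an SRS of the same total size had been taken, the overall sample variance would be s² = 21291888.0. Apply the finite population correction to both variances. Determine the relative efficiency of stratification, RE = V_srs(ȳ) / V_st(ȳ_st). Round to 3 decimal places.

V̂(ȳ_st) = Σ W_h² (1 − n_h/N_h) s_h²/n_h, with W_h = N_h/N and N = 19500:
  stratum 1: (3100/19500)²·(1 − 471/3100)·2067.19²/471 = 194.457
  stratum 2: (1600/19500)²·(1 − 284/1600)·213.00²/284 = 0.884601
  stratum 3: (5100/19500)²·(1 − 717/5100)·1534.92²/717 = 193.163
  stratum 4: (3900/19500)²·(1 − 193/3900)·6279.46²/193 = 7767.93
  stratum 5: (5800/19500)²·(1 − 1118/5800)·4284.55²/1118 = 1172.62
V_st = 9329.06
V_srs = (1 − 2783/19500)·21291888.0/2783 = 6558.8
Relative efficiency = V_srs / V_st = 6558.8/9329.06 = 0.7031

RE ≈ 0.703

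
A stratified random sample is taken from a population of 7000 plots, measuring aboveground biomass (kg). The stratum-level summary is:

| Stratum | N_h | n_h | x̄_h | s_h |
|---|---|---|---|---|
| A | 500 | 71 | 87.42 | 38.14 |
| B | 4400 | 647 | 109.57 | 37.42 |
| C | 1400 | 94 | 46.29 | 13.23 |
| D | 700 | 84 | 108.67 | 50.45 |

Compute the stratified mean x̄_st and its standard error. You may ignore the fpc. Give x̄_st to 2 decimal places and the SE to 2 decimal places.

x̄_st ≈ 95.24, SE ≈ 1.16

x̄_st = Σ W_h x̄_h = (500·87.42 + 4400·109.57 + 1400·46.29 + 700·108.67)/7000 = 95.24186
V̂(x̄_st) = Σ W_h² s_h²/n_h, with W_h = N_h/N and N = 7000:
  stratum A: (500/7000)²·38.14²/71 = 0.104531
  stratum B: (4400/7000)²·37.42²/647 = 0.855091
  stratum C: (1400/7000)²·13.23²/94 = 0.0744821
  stratum D: (700/7000)²·50.45²/84 = 0.303
V̂(x̄_st) = 1.33711
SE(x̄_st) = √1.33711 = 1.15633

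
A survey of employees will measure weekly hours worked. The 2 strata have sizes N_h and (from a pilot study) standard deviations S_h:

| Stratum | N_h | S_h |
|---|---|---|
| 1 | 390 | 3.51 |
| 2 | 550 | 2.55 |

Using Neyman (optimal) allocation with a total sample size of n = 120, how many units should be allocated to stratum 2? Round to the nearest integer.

61

Neyman allocation: n_h = n · N_h S_h / Σ N_i S_i, with n = 120.
  stratum 1: N_h·S_h = 390·3.51 = 1368.90
  stratum 2: N_h·S_h = 550·2.55 = 1402.50
Σ N_h S_h = 2771.40
n for stratum 2 = 120·1402.50/2771.40 = 60.727 → 61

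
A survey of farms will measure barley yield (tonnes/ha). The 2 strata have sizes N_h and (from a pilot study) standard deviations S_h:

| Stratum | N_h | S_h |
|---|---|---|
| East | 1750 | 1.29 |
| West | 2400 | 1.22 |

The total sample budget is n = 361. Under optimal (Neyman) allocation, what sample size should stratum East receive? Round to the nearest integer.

Neyman allocation: n_h = n · N_h S_h / Σ N_i S_i, with n = 361.
  stratum East: N_h·S_h = 1750·1.29 = 2257.50
  stratum West: N_h·S_h = 2400·1.22 = 2928.00
Σ N_h S_h = 5185.50
n for stratum East = 361·2257.50/5185.50 = 157.161 → 157

157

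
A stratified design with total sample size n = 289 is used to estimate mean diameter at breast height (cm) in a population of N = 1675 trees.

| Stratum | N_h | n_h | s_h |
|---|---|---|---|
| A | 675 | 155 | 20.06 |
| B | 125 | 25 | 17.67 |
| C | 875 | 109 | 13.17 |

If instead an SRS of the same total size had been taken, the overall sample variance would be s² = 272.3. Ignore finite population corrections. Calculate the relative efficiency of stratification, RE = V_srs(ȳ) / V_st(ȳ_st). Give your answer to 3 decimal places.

RE ≈ 1.018

V̂(ȳ_st) = Σ W_h² s_h²/n_h, with W_h = N_h/N and N = 1675:
  stratum A: (675/1675)²·20.06²/155 = 0.421607
  stratum B: (125/1675)²·17.67²/25 = 0.0695542
  stratum C: (875/1675)²·13.17²/109 = 0.434242
V_st = 0.925403
V_srs = s²/n = 272.3/289 = 0.942215
Relative efficiency = V_srs / V_st = 0.942215/0.925403 = 1.0182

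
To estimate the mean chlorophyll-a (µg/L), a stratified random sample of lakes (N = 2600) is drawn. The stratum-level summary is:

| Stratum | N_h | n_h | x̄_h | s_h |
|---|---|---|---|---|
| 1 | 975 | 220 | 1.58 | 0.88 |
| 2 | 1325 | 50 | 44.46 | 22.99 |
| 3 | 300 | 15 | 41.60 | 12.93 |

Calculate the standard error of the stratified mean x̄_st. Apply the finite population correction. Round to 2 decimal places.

V̂(x̄_st) = Σ W_h² (1 − n_h/N_h) s_h²/n_h, with W_h = N_h/N and N = 2600:
  stratum 1: (975/2600)²·(1 − 220/975)·0.88²/220 = 0.000383308
  stratum 2: (1325/2600)²·(1 − 50/1325)·22.99²/50 = 2.64172
  stratum 3: (300/2600)²·(1 − 15/300)·12.93²/15 = 0.14097
V̂(x̄_st) = 2.78308
SE(x̄_st) = √2.78308 = 1.66826

SE(x̄_st) ≈ 1.67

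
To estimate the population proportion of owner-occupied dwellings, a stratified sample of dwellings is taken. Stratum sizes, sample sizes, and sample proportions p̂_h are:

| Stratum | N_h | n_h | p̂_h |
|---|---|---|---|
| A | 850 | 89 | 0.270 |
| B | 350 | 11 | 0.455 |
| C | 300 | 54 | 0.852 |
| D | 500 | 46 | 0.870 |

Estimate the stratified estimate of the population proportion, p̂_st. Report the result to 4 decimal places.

N = 2000; stratum weights W_h = N_h/N.
p̂_st = Σ W_h p̂_h = (850·0.270 + 350·0.455 + 300·0.852 + 500·0.870)/2000 = 0.53967

p̂_st ≈ 0.5397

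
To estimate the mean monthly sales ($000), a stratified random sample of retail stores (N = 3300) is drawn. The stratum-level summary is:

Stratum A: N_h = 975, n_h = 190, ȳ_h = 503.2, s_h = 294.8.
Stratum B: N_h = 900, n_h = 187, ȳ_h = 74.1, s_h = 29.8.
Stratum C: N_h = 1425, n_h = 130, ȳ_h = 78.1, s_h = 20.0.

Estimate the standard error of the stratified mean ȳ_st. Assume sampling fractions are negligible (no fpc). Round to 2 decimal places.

SE(ȳ_st) ≈ 6.39

V̂(ȳ_st) = Σ W_h² s_h²/n_h, with W_h = N_h/N and N = 3300:
  stratum A: (975/3300)²·294.8²/190 = 39.9285
  stratum B: (900/3300)²·29.8²/187 = 0.353222
  stratum C: (1425/3300)²·20.0²/130 = 0.573744
V̂(ȳ_st) = 40.8554
SE(ȳ_st) = √40.8554 = 6.39183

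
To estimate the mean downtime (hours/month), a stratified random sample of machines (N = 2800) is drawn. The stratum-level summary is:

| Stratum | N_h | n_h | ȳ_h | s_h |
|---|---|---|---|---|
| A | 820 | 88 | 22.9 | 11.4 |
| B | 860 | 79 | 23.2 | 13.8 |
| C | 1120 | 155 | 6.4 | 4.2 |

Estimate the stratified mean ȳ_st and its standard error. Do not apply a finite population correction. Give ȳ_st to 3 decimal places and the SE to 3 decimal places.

ȳ_st = Σ W_h ȳ_h = (820·22.9 + 860·23.2 + 1120·6.4)/2800 = 16.39214
V̂(ȳ_st) = Σ W_h² s_h²/n_h, with W_h = N_h/N and N = 2800:
  stratum A: (820/2800)²·11.4²/88 = 0.12666
  stratum B: (860/2800)²·13.8²/79 = 0.227411
  stratum C: (1120/2800)²·4.2²/155 = 0.018209
V̂(ȳ_st) = 0.37228
SE(ȳ_st) = √0.37228 = 0.610148

ȳ_st ≈ 16.392, SE ≈ 0.610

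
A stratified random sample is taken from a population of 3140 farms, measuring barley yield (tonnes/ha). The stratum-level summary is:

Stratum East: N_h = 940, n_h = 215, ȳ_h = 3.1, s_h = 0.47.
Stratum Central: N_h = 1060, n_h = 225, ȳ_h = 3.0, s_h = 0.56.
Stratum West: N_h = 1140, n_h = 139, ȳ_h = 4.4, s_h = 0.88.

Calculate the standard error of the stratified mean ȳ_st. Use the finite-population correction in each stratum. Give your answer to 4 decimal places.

SE(ȳ_st) ≈ 0.0290

V̂(ȳ_st) = Σ W_h² (1 − n_h/N_h) s_h²/n_h, with W_h = N_h/N and N = 3140:
  stratum East: (940/3140)²·(1 − 215/940)·0.47²/215 = 7.10172e-05
  stratum Central: (1060/3140)²·(1 − 225/1060)·0.56²/225 = 0.00012512
  stratum West: (1140/3140)²·(1 − 139/1140)·0.88²/139 = 0.000644808
V̂(ȳ_st) = 0.000840945
SE(ȳ_st) = √0.000840945 = 0.028999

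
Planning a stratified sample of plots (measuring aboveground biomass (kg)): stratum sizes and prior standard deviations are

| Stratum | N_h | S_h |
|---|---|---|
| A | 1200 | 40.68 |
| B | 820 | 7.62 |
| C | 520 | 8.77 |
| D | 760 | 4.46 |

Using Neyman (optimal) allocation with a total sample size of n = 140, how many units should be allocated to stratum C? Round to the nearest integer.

Neyman allocation: n_h = n · N_h S_h / Σ N_i S_i, with n = 140.
  stratum A: N_h·S_h = 1200·40.68 = 48816.00
  stratum B: N_h·S_h = 820·7.62 = 6248.40
  stratum C: N_h·S_h = 520·8.77 = 4560.40
  stratum D: N_h·S_h = 760·4.46 = 3389.60
Σ N_h S_h = 63014.40
n for stratum C = 140·4560.40/63014.40 = 10.132 → 10

10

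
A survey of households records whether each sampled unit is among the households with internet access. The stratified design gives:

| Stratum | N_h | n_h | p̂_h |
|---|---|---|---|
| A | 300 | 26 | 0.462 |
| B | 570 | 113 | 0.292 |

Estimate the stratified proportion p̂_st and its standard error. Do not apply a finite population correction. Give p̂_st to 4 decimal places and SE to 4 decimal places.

N = 870; stratum weights W_h = N_h/N.
p̂_st = Σ W_h p̂_h = (300·0.462 + 570·0.292)/870 = 0.35062
V̂(p̂_st) = Σ W_h² p̂_h(1−p̂_h)/(n_h−1):
  stratum A: (300/870)²·0.462·0.538/25 = 0.00118219
  stratum B: (570/870)²·0.292·0.708/112 = 0.000792336
V̂(p̂_st) = 0.00197453; SE = √V̂ = 0.0444357

p̂_st ≈ 0.3506, SE ≈ 0.0444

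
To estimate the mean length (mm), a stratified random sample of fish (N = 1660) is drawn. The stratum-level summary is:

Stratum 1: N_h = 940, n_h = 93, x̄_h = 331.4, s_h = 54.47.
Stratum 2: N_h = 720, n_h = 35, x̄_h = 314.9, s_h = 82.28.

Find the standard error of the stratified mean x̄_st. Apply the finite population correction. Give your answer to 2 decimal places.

V̂(x̄_st) = Σ W_h² (1 − n_h/N_h) s_h²/n_h, with W_h = N_h/N and N = 1660:
  stratum 1: (940/1660)²·(1 − 93/940)·54.47²/93 = 9.21779
  stratum 2: (720/1660)²·(1 − 35/720)·82.28²/35 = 34.62
V̂(x̄_st) = 43.8378
SE(x̄_st) = √43.8378 = 6.62101

SE(x̄_st) ≈ 6.62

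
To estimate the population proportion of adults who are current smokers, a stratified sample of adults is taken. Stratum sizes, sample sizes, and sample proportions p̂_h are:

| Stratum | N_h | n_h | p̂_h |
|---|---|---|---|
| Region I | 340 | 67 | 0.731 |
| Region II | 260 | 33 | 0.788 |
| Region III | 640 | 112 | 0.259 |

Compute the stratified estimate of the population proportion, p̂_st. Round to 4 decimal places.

p̂_st ≈ 0.4993

N = 1240; stratum weights W_h = N_h/N.
p̂_st = Σ W_h p̂_h = (340·0.731 + 260·0.788 + 640·0.259)/1240 = 0.49934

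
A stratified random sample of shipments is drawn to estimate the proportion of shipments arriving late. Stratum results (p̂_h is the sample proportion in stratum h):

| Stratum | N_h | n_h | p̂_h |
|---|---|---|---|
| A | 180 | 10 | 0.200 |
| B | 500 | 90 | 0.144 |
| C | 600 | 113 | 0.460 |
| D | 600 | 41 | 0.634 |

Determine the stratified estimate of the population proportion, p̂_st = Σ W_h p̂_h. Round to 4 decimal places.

p̂_st ≈ 0.4066

N = 1880; stratum weights W_h = N_h/N.
p̂_st = Σ W_h p̂_h = (180·0.200 + 500·0.144 + 600·0.460 + 600·0.634)/1880 = 0.40660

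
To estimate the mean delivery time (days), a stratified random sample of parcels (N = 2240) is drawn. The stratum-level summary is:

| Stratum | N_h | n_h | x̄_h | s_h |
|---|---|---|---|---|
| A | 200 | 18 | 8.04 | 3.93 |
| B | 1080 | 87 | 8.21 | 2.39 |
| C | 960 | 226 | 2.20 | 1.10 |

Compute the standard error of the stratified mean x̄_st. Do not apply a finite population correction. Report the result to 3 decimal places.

V̂(x̄_st) = Σ W_h² s_h²/n_h, with W_h = N_h/N and N = 2240:
  stratum A: (200/2240)²·3.93²/18 = 0.00684032
  stratum B: (1080/2240)²·2.39²/87 = 0.0152626
  stratum C: (960/2240)²·1.10²/226 = 0.000983385
V̂(x̄_st) = 0.0230863
SE(x̄_st) = √0.0230863 = 0.151942

SE(x̄_st) ≈ 0.152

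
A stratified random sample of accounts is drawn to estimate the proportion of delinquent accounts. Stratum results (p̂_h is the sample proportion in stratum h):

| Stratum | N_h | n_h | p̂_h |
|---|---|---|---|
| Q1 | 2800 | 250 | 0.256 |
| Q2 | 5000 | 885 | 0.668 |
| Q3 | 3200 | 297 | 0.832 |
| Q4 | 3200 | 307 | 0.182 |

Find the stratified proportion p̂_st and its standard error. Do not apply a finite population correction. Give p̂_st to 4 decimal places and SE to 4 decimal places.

N = 14200; stratum weights W_h = N_h/N.
p̂_st = Σ W_h p̂_h = (2800·0.256 + 5000·0.668 + 3200·0.832 + 3200·0.182)/14200 = 0.51420
V̂(p̂_st) = Σ W_h² p̂_h(1−p̂_h)/(n_h−1):
  stratum Q1: (2800/14200)²·0.256·0.744/249 = 2.97408e-05
  stratum Q2: (5000/14200)²·0.668·0.332/884 = 3.11047e-05
  stratum Q3: (3200/14200)²·0.832·0.168/296 = 2.39808e-05
  stratum Q4: (3200/14200)²·0.182·0.818/306 = 2.47074e-05
V̂(p̂_st) = 0.000109534; SE = √V̂ = 0.0104658

p̂_st ≈ 0.5142, SE ≈ 0.0105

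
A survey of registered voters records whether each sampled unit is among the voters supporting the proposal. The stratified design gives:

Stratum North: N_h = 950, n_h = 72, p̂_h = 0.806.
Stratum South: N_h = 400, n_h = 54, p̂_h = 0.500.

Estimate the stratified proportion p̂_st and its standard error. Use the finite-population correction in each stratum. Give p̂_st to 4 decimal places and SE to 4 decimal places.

p̂_st ≈ 0.7153, SE ≈ 0.0370

N = 1350; stratum weights W_h = N_h/N.
p̂_st = Σ W_h p̂_h = (950·0.806 + 400·0.500)/1350 = 0.71533
V̂(p̂_st) = Σ W_h² (1 − n_h/N_h) p̂_h(1−p̂_h)/(n_h−1):
  stratum North: (950/1350)²·(1 − 72/950)·0.806·0.194/71 = 0.00100793
  stratum South: (400/1350)²·(1 − 54/400)·0.500·0.500/53 = 0.000358206
V̂(p̂_st) = 0.00136613; SE = √V̂ = 0.0369612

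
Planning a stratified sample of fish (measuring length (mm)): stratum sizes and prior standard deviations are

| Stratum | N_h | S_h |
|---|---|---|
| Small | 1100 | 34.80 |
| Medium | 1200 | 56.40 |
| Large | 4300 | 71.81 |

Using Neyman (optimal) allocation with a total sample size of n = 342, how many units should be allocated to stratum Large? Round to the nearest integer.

Neyman allocation: n_h = n · N_h S_h / Σ N_i S_i, with n = 342.
  stratum Small: N_h·S_h = 1100·34.80 = 38280.00
  stratum Medium: N_h·S_h = 1200·56.40 = 67680.00
  stratum Large: N_h·S_h = 4300·71.81 = 308783.00
Σ N_h S_h = 414743.00
n for stratum Large = 342·308783.00/414743.00 = 254.625 → 255

255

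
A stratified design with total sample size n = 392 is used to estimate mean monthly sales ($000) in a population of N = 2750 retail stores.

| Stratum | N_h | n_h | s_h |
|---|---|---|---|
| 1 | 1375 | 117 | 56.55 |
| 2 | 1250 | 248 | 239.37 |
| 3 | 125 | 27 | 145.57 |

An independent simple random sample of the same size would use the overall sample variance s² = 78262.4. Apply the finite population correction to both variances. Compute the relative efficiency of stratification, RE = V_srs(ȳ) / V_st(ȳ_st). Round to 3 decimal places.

V̂(ȳ_st) = Σ W_h² (1 − n_h/N_h) s_h²/n_h, with W_h = N_h/N and N = 2750:
  stratum 1: (1375/2750)²·(1 − 117/1375)·56.55²/117 = 6.25169
  stratum 2: (1250/2750)²·(1 − 248/1250)·239.37²/248 = 38.2649
  stratum 3: (125/2750)²·(1 − 27/125)·145.57²/27 = 1.27131
V_st = 45.7879
V_srs = (1 − 392/2750)·78262.4/392 = 171.19
Relative efficiency = V_srs / V_st = 171.19/45.7879 = 3.7388

RE ≈ 3.739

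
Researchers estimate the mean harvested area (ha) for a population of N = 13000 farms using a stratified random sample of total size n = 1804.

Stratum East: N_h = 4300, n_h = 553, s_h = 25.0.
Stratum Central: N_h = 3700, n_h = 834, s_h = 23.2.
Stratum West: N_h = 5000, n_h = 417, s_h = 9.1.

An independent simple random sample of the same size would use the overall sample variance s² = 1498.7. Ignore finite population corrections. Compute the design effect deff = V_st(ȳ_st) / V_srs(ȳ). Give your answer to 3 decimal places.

V̂(ȳ_st) = Σ W_h² s_h²/n_h, with W_h = N_h/N and N = 13000:
  stratum East: (4300/13000)²·25.0²/553 = 0.123653
  stratum Central: (3700/13000)²·23.2²/834 = 0.0522789
  stratum West: (5000/13000)²·9.1²/417 = 0.0293765
V_st = 0.205309
V_srs = s²/n = 1498.7/1804 = 0.830765
deff = V_st / V_srs = 0.205309/0.830765 = 0.2471

deff ≈ 0.247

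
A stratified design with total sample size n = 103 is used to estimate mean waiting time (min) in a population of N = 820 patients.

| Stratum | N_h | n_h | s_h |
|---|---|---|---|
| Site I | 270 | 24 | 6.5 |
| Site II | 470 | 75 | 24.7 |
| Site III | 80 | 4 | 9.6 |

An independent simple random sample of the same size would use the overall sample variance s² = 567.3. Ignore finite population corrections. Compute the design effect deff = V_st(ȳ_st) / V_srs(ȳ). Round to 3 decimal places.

deff ≈ 0.560

V̂(ȳ_st) = Σ W_h² s_h²/n_h, with W_h = N_h/N and N = 820:
  stratum Site I: (270/820)²·6.5²/24 = 0.19086
  stratum Site II: (470/820)²·24.7²/75 = 2.6724
  stratum Site III: (80/820)²·9.6²/4 = 0.219298
V_st = 3.08255
V_srs = s²/n = 567.3/103 = 5.50777
deff = V_st / V_srs = 3.08255/5.50777 = 0.5597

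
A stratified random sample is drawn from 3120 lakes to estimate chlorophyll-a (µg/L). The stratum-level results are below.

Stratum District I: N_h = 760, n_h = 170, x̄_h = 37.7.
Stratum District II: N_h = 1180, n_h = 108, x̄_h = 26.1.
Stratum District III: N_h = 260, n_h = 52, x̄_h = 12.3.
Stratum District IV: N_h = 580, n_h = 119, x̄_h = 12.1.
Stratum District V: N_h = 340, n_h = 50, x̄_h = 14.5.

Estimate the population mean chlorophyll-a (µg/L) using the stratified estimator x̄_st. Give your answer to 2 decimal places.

x̄_st ≈ 23.91

N = Σ N_h = 3120. Stratum weights W_h = N_h/N.
x̄_st = (760·37.7 + 1180·26.1 + 260·12.3 + 580·12.1 + 340·14.5) / 3120 = 23.9090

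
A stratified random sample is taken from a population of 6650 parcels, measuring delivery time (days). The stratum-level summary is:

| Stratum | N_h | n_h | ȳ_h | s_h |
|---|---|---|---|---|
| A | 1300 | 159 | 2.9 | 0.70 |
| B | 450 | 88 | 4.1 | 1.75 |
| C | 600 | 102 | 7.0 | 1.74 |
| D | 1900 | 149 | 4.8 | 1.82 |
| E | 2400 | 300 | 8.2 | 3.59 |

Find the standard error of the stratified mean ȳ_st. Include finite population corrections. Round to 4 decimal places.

SE(ȳ_st) ≈ 0.0837

V̂(ȳ_st) = Σ W_h² (1 − n_h/N_h) s_h²/n_h, with W_h = N_h/N and N = 6650:
  stratum A: (1300/6650)²·(1 − 159/1300)·0.70²/159 = 0.000103368
  stratum B: (450/6650)²·(1 − 88/450)·1.75²/88 = 0.000128195
  stratum C: (600/6650)²·(1 − 102/600)·1.74²/102 = 0.000200556
  stratum D: (1900/6650)²·(1 − 149/1900)·1.82²/149 = 0.00167245
  stratum E: (2400/6650)²·(1 − 300/2400)·3.59²/300 = 0.00489615
V̂(ȳ_st) = 0.00700072
SE(ȳ_st) = √0.00700072 = 0.0836703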